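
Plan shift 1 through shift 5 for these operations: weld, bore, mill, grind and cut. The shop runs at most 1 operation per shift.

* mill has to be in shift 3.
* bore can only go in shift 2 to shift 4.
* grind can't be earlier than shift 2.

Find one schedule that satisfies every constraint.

bore -> shift 2; cut -> shift 5; grind -> shift 4; mill -> shift 3; weld -> shift 1

Checking: grind=shift 4 in [shift 2,shift 5]; bore=shift 2 in [shift 2,shift 4]; mill=shift 3 in [shift 3,shift 3]; max 1 per shift (cap 1).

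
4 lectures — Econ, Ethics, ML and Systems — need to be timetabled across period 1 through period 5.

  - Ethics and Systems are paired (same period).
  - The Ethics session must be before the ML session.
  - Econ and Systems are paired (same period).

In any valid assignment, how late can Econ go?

Econ must be in the same period as Ethics, which can't be after period 4, so Econ is at most period 4.
Econ at period 4 is achievable: ML -> period 5; Systems -> period 4; Ethics -> period 4; Econ -> period 4.

period 4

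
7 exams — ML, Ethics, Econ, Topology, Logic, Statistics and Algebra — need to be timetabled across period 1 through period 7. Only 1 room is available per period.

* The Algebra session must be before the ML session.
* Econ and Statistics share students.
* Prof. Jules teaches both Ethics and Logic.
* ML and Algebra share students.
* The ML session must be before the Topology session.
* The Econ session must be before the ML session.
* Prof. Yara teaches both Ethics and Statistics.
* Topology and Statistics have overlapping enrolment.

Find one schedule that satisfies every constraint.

Econ -> period 1, Algebra -> period 2, ML -> period 3, Topology -> period 4, Statistics -> period 7, Ethics -> period 5, Logic -> period 6

Checking: ML(period 3) before Topology(period 4); Econ(period 1) before ML(period 3); Algebra(period 2) before ML(period 3); Ethics(period 5) != Statistics(period 7); Econ(period 1) != Statistics(period 7); Topology(period 4) != Statistics(period 7); ML(period 3) != Algebra(period 2); Ethics(period 5) != Logic(period 6); max 1 per period (cap 1).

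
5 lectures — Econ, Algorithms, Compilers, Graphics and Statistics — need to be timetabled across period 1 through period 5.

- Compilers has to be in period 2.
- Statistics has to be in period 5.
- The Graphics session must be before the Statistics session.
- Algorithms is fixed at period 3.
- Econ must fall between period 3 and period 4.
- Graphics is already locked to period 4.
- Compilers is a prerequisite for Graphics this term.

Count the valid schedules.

Enumerating: Compilers -> period 2; Statistics -> period 5; Econ -> period 3; Algorithms -> period 3; Graphics -> period 4 | Econ in period 4, Algorithms in period 3, Statistics in period 5, Compilers in period 2, Graphics in period 4.

2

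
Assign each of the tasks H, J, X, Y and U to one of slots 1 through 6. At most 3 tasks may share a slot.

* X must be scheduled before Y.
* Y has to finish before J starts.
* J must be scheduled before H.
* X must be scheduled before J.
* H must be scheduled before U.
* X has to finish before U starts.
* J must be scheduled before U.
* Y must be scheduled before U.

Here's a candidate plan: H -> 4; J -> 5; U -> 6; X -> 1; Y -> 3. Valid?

At most 3 tasks may share a slot — holds.
H must be scheduled before U — holds.
X has to finish before U starts — holds.
Y must be scheduled before U — holds.
X must be scheduled before J — holds.
Y has to finish before J starts — holds.
J must be scheduled before H — violated.
J must be scheduled before U — holds.
X must be scheduled before Y — holds.

No. J must be scheduled before H is not satisfied.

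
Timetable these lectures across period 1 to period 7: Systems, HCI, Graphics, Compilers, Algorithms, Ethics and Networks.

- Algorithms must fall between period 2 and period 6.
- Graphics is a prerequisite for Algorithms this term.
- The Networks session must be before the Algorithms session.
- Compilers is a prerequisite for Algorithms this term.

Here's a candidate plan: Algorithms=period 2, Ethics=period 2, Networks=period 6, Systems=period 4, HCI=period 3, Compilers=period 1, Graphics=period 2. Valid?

No. The Networks session must be before the Algorithms session is not satisfied.

Compilers is a prerequisite for Algorithms this term — holds.
Algorithms must fall between period 2 and period 6 — holds.
Graphics is a prerequisite for Algorithms this term — violated.
The Networks session must be before the Algorithms session — violated.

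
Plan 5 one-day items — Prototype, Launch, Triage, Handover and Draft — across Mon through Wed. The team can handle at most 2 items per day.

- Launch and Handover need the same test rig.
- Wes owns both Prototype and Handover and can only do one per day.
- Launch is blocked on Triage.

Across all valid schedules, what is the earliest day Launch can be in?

Tue

Precedence pushes Launch to at least Tue.
Launch at Tue is achievable: Handover -> Wed, Triage -> Mon, Draft -> Tue, Prototype -> Mon, Launch -> Tue.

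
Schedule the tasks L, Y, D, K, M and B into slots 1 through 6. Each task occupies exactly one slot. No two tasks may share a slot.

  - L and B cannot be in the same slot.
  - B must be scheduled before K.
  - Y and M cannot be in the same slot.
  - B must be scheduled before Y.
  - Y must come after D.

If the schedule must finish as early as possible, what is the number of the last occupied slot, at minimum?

The precedence chain requires at least 2 distinct slots.
With at most 1 per slot and 6 tasks, at least 6 slots are needed.
6 works (last occupied slot: 6): for example K=4; L=5; D=2; Y=3; M=6; B=1.

slot 6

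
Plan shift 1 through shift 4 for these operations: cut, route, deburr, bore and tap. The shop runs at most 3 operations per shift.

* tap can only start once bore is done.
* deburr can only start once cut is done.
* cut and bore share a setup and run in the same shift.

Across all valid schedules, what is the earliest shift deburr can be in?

Precedence pushes deburr to at least shift 2.
deburr at shift 2 is achievable: tap in shift 2; route in shift 1; cut in shift 1; deburr in shift 2; bore in shift 1.

shift 2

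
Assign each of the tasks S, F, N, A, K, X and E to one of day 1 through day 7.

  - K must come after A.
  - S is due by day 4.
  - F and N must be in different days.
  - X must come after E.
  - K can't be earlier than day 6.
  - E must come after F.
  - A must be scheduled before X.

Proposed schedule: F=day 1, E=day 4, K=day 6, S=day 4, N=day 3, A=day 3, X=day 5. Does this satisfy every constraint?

X must come after E — holds.
E must come after F — holds.
A must be scheduled before X — holds.
K can't be earlier than day 6 — holds.
S is due by day 4 — holds.
K must come after A — holds.
F and N must be in different days — holds.

Valid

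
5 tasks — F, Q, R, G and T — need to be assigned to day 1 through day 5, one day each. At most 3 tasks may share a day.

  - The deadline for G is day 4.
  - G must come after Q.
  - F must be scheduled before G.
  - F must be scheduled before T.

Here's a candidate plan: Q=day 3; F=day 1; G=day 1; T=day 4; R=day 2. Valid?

No. G must come after Q is not satisfied.

The deadline for G is day 4 — holds.
F must be scheduled before T — holds.
At most 3 tasks may share a day — holds.
F must be scheduled before G — violated.
G must come after Q — violated.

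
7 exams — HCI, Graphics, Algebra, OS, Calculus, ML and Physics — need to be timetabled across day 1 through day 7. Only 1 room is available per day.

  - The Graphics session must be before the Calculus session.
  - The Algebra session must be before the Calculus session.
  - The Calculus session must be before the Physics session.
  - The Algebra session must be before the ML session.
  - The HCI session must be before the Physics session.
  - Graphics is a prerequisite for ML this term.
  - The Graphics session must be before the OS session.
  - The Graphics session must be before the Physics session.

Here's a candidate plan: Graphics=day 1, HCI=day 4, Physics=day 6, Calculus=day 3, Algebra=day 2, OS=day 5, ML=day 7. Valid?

Valid

The Calculus session must be before the Physics session — holds.
The HCI session must be before the Physics session — holds.
The Graphics session must be before the OS session — holds.
The Graphics session must be before the Physics session — holds.
The Algebra session must be before the Calculus session — holds.
The Algebra session must be before the ML session — holds.
Only 1 room is available per day — holds.
Graphics is a prerequisite for ML this term — holds.
The Graphics session must be before the Calculus session — holds.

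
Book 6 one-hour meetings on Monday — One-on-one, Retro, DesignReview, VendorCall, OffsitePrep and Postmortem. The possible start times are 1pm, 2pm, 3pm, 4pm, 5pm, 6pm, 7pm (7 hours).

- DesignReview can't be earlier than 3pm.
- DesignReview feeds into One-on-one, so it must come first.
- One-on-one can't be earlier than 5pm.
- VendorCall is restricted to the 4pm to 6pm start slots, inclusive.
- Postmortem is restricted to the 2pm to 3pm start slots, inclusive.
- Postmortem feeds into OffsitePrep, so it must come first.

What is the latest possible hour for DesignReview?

DesignReview is available from 3pm; downstream work caps DesignReview at 6pm.
DesignReview at 6pm is achievable: DesignReview in 6pm, VendorCall in 4pm, Retro in 1pm, One-on-one in 7pm, Postmortem in 2pm, OffsitePrep in 3pm.

6pm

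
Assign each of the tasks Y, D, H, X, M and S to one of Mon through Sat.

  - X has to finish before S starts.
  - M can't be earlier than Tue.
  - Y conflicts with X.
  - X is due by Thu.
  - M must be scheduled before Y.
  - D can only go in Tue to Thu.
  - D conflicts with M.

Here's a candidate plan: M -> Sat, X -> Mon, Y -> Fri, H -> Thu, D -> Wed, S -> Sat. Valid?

X is due by Thu — holds.
Y conflicts with X — holds.
D conflicts with M — holds.
X has to finish before S starts — holds.
M must be scheduled before Y — violated.
D can only go in Tue to Thu — holds.
M can't be earlier than Tue — holds.

No — it violates: M must be scheduled before Y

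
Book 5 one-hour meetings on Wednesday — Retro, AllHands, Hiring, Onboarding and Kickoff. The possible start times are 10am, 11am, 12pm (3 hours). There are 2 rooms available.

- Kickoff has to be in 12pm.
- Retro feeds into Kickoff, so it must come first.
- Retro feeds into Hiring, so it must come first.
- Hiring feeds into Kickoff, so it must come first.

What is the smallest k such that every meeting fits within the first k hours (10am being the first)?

The precedence chain requires at least 3 distinct hours.
With at most 2 per hour and 5 meetings, at least 3 hours are needed.
3 works (last occupied hour: 12pm): for example AllHands in 10am, Kickoff in 12pm, Retro in 10am, Onboarding in 11am, Hiring in 11am.

3 hours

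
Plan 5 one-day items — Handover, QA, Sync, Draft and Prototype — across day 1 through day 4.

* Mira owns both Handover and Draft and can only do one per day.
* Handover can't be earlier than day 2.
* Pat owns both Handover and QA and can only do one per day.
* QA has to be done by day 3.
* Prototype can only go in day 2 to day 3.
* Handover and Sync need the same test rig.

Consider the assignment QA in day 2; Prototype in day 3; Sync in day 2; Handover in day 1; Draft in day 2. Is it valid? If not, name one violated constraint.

QA has to be done by day 3 — holds.
Pat owns both Handover and QA and can only do one per day — holds.
Handover and Sync need the same test rig — holds.
Handover can't be earlier than day 2 — violated.
Prototype can only go in day 2 to day 3 — holds.
Mira owns both Handover and Draft and can only do one per day — holds.

No — it violates: Handover can't be earlier than day 2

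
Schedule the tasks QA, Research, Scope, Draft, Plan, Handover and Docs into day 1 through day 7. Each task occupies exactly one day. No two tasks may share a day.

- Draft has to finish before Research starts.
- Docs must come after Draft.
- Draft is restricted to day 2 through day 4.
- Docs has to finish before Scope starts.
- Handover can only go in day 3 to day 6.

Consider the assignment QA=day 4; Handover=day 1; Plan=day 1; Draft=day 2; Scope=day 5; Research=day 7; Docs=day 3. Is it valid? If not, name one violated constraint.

No. Handover can only go in day 3 to day 6 is not satisfied.

Handover can only go in day 3 to day 6 — violated.
Docs has to finish before Scope starts — holds.
No two tasks may share a day — violated.
Docs must come after Draft — holds.
Draft has to finish before Research starts — holds.
Draft is restricted to day 2 through day 4 — holds.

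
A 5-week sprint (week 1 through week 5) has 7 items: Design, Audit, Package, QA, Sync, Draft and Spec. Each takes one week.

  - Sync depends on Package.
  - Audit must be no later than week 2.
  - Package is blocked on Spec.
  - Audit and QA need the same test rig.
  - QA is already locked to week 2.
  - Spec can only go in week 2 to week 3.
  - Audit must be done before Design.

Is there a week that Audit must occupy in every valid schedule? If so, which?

week 1

Audit's window is week 1–week 2.
QA is fixed at week 2, and Audit can't share a week with QA.
So Audit must be week 1.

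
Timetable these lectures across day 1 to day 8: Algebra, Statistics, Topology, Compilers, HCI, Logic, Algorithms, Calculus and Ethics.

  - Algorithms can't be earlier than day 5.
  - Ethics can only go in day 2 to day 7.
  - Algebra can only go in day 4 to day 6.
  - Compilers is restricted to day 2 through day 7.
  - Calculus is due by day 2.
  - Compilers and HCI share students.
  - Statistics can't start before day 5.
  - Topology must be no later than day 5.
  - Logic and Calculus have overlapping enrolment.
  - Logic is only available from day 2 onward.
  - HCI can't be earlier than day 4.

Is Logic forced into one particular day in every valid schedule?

No

Logic can be day 2 (e.g. Algorithms -> day 5; Logic -> day 2; HCI -> day 4; Statistics -> day 5; Algebra -> day 4; Compilers -> day 2; Ethics -> day 2; Topology -> day 1; Calculus -> day 1) or day 3 (e.g. Algebra in day 4, Logic in day 3, Calculus in day 1, Compilers in day 2, HCI in day 4, Algorithms in day 5, Ethics in day 2, Statistics in day 5, Topology in day 1).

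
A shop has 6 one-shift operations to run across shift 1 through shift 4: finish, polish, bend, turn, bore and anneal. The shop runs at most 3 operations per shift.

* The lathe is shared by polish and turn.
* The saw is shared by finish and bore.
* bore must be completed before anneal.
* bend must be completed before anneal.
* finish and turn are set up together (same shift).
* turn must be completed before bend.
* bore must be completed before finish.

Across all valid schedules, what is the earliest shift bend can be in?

Precedence pushes bend to at least shift 3; downstream work caps bend at shift 3.
bend at shift 3 is achievable: polish -> shift 1; finish -> shift 2; bore -> shift 1; anneal -> shift 4; bend -> shift 3; turn -> shift 2.

shift 3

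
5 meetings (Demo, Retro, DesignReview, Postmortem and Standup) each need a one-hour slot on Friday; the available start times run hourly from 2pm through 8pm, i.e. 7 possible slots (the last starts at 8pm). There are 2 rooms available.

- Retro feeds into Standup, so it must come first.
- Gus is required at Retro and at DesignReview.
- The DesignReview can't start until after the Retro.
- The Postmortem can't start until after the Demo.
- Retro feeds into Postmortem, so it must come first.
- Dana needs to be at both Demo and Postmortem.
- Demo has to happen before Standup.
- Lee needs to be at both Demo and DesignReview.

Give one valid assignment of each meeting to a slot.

DesignReview -> 4pm; Postmortem -> 3pm; Standup -> 3pm; Demo -> 2pm; Retro -> 2pm

Checking: Retro(2pm) before Postmortem(3pm); Retro(2pm) before Standup(3pm); Demo(2pm) before Standup(3pm); Demo(2pm) before Postmortem(3pm); Retro(2pm) before DesignReview(4pm); Demo(2pm) != DesignReview(4pm); Demo(2pm) != Postmortem(3pm); Retro(2pm) != DesignReview(4pm); max 2 per slot (cap 2).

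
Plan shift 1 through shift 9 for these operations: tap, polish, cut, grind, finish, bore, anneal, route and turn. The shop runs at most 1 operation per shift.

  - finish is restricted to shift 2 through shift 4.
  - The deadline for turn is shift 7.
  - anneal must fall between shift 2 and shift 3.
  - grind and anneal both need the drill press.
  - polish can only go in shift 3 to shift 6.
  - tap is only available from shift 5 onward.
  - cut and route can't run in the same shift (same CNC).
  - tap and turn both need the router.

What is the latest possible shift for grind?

grind at shift 9 is achievable: anneal=shift 2; finish=shift 3; route=shift 8; tap=shift 5; cut=shift 6; grind=shift 9; bore=shift 7; polish=shift 4; turn=shift 1.

shift 9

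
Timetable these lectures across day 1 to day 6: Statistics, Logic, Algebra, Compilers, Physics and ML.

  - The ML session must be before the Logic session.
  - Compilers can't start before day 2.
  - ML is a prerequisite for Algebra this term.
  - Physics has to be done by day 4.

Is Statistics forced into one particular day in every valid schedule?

No

Statistics can be day 1 (e.g. Physics in day 1; Statistics in day 1; Logic in day 2; Compilers in day 2; ML in day 1; Algebra in day 2) or day 2 (e.g. ML -> day 1; Compilers -> day 2; Logic -> day 2; Physics -> day 1; Algebra -> day 2; Statistics -> day 2).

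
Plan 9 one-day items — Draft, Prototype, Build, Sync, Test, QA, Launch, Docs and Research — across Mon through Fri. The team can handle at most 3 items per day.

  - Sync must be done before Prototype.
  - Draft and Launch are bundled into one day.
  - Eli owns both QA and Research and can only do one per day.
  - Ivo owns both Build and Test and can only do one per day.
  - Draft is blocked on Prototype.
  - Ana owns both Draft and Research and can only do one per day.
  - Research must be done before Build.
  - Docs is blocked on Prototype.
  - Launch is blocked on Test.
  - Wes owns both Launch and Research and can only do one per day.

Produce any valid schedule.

Sync=Mon; Launch=Wed; Research=Mon; Prototype=Tue; Draft=Wed; Docs=Wed; QA=Tue; Test=Mon; Build=Tue

Checking: Test(Mon) before Launch(Wed); Sync(Mon) before Prototype(Tue); Prototype(Tue) before Docs(Wed); Research(Mon) before Build(Tue); Prototype(Tue) before Draft(Wed); QA(Tue) != Research(Mon); Draft(Wed) != Research(Mon); Launch(Wed) != Research(Mon); Build(Tue) != Test(Mon); Draft = Launch = Wed; max 3 per day (cap 3).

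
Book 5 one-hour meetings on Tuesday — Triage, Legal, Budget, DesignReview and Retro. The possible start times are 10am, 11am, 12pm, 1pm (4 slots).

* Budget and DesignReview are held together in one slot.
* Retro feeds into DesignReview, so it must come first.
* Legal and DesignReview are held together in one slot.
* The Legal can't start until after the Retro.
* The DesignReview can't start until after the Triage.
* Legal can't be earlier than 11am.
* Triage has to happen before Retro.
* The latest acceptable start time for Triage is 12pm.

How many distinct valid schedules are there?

4

Enumerating: DesignReview in 12pm, Legal in 12pm, Triage in 10am, Retro in 11am, Budget in 12pm | Legal=1pm; Retro=11am; Triage=10am; Budget=1pm; DesignReview=1pm | DesignReview in 1pm, Triage in 10am, Budget in 1pm, Retro in 12pm, Legal in 1pm | Triage=11am; Legal=1pm; Budget=1pm; Retro=12pm; DesignReview=1pm.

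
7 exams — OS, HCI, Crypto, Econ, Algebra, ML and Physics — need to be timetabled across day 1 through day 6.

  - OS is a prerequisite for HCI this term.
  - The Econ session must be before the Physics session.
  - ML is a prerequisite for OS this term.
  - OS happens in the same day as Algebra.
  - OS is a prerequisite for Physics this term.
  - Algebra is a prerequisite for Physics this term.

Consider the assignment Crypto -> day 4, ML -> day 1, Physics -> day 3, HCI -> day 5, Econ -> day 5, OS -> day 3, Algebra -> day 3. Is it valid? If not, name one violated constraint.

Invalid. The Econ session must be before the Physics session.

Algebra is a prerequisite for Physics this term — violated.
OS is a prerequisite for Physics this term — violated.
OS is a prerequisite for HCI this term — holds.
ML is a prerequisite for OS this term — holds.
The Econ session must be before the Physics session — violated.
OS happens in the same day as Algebra — holds.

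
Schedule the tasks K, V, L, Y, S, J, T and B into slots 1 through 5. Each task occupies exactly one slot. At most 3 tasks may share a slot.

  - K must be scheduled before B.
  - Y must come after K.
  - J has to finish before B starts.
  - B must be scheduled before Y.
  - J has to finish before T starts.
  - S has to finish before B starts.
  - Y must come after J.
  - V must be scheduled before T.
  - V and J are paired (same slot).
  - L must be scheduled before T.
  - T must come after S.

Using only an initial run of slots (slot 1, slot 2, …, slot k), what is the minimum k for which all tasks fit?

4 slots

The precedence chain requires at least 3 distinct slots.
With at most 3 per slot and 8 tasks, at least 3 slots are needed.
Could 3 slots be enough, i.e. nothing placed later than 3? No: Y must come after J (at 1 or later) → {2, 3}; J must come before Y (at 3 or earlier) → {1, 2}; B must come after K (at 1 or later) → {2, 3}; K must come before B (at 3 or earlier) → {1, 2}; Y must come after B (at 2 or later) → {3}; B must come before Y (at 3 or earlier) → {2}; J must come before B (at 2 or earlier) → {1}; T must come after V (at 1 or later) → {2, 3}; V must come before T (at 3 or earlier) → {1, 2}; S must come before T (at 3 or earlier) → {1, 2}; S must come before B (at 2 or earlier) → {1}; V must be in the same slot as J (in {1}) → {1}; K can't use 1, already full with V, S and J (limit 3) → {2}; B must come after K (at 2 or later) → nothing is left.
So 3 slots is not enough.
4 works (last occupied slot: 4): for example B in 3, J in 1, T in 3, S in 2, K in 1, V in 1, L in 2, Y in 4.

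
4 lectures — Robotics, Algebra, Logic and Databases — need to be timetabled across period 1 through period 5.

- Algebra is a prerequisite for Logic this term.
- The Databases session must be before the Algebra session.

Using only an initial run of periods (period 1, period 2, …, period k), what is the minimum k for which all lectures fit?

3

The precedence chain requires at least 3 distinct periods.
3 works (last occupied period: period 3): for example Robotics=period 1; Databases=period 1; Algebra=period 2; Logic=period 3.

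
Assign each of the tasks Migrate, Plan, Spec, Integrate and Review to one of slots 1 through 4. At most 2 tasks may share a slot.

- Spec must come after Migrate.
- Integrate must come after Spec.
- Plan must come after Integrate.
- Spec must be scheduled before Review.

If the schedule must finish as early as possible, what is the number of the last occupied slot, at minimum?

The precedence chain requires at least 4 distinct slots.
With at most 2 per slot and 5 tasks, at least 3 slots are needed.
4 works (last occupied slot: 4): for example Migrate=1, Plan=4, Review=3, Spec=2, Integrate=3.

4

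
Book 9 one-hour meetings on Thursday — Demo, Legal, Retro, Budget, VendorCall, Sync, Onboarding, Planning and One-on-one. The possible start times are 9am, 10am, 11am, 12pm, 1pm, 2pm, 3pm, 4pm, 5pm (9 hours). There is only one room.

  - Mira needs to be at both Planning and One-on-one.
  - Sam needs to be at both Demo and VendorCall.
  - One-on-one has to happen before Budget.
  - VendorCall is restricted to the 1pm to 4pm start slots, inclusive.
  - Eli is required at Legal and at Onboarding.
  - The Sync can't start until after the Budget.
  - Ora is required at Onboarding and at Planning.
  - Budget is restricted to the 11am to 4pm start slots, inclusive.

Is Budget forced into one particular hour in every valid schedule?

No

Budget can be 11am (e.g. Budget in 11am, Legal in 2pm, Retro in 3pm, VendorCall in 1pm, One-on-one in 9am, Planning in 5pm, Sync in 12pm, Onboarding in 4pm, Demo in 10am) or 12pm (e.g. Planning -> 5pm; Budget -> 12pm; VendorCall -> 1pm; Demo -> 10am; Retro -> 3pm; Onboarding -> 4pm; Legal -> 11am; One-on-one -> 9am; Sync -> 2pm).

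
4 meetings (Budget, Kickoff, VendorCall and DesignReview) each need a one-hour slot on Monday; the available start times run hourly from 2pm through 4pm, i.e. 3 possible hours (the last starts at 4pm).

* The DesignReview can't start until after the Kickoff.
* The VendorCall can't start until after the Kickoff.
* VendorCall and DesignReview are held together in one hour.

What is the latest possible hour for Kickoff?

3pm

Downstream work caps Kickoff at 3pm.
Kickoff at 3pm is achievable: VendorCall=4pm; Budget=2pm; Kickoff=3pm; DesignReview=4pm.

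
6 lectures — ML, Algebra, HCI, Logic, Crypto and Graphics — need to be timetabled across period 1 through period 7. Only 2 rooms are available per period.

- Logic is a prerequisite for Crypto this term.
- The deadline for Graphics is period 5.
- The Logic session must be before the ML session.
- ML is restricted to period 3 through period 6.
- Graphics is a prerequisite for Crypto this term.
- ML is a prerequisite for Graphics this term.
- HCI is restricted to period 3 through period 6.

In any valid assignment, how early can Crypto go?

period 5

Precedence pushes Crypto to at least period 5.
Crypto at period 5 is achievable: Crypto -> period 5; HCI -> period 3; ML -> period 3; Algebra -> period 1; Logic -> period 1; Graphics -> period 4.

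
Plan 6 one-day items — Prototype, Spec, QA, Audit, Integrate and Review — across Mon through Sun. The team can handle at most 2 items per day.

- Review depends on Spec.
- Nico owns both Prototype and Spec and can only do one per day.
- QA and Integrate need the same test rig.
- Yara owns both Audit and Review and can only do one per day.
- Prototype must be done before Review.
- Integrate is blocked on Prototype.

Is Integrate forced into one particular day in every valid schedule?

No

Integrate can be Tue (e.g. Prototype=Mon; Spec=Tue; QA=Mon; Integrate=Tue; Review=Wed; Audit=Thu) or Wed (e.g. QA -> Mon, Integrate -> Wed, Audit -> Tue, Spec -> Tue, Prototype -> Mon, Review -> Wed).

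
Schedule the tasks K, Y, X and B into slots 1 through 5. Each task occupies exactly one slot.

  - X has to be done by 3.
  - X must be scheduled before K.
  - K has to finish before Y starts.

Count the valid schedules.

50

Splitting on K: it can be 2 (15), 3 (20), 4 (15). Listing each branch's schedules as (Y, X, B):
K=2: (3,1,1) (3,1,2) (3,1,3) (3,1,4) (3,1,5) (4,1,1) (4,1,2) (4,1,3) (4,1,4) (4,1,5) (5,1,1) (5,1,2) (5,1,3) (5,1,4) (5,1,5) — 15.
K=3: (4,1,1) (4,1,2) (4,1,3) (4,1,4) (4,1,5) (4,2,1) (4,2,2) (4,2,3) (4,2,4) (4,2,5) (5,1,1) (5,1,2) (5,1,3) (5,1,4) (5,1,5) (5,2,1) (5,2,2) (5,2,3) (5,2,4) (5,2,5) — 20.
K=4: (5,1,1) (5,1,2) (5,1,3) (5,1,4) (5,1,5) (5,2,1) (5,2,2) (5,2,3) (5,2,4) (5,2,5) (5,3,1) (5,3,2) (5,3,3) (5,3,4) (5,3,5) — 15.
Summing: 15 + 20 + 15 = 50.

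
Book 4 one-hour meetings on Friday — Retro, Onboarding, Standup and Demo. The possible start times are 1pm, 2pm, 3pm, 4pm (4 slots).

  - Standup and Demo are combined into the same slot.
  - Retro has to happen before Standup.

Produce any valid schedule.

Demo -> 2pm, Retro -> 1pm, Onboarding -> 1pm, Standup -> 2pm

Checking: Retro(1pm) before Standup(2pm); Standup = Demo = 2pm.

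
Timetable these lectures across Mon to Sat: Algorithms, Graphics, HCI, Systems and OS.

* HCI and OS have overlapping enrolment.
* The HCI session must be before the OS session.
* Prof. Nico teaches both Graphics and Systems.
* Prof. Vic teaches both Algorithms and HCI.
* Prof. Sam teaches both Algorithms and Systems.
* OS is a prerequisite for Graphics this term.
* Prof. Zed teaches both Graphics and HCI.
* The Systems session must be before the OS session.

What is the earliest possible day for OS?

Precedence pushes OS to at least Tue; downstream work caps OS at Fri.
OS at Tue is achievable: Graphics=Wed, Systems=Mon, OS=Tue, HCI=Mon, Algorithms=Tue.

Tue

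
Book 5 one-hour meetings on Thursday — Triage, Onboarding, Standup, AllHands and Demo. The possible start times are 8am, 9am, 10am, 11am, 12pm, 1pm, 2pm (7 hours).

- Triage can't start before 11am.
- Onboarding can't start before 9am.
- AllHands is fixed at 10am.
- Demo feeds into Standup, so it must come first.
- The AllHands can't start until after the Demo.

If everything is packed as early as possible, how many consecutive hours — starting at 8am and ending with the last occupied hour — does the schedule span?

The precedence chain requires at least 2 distinct hours.
Triage can't be placed before 11am — that is hour 4 counting from 8am — so the schedule must run through at least 4 hours.
4 works (last occupied hour: 11am): for example Onboarding -> 9am, Triage -> 11am, Demo -> 8am, Standup -> 9am, AllHands -> 10am.

4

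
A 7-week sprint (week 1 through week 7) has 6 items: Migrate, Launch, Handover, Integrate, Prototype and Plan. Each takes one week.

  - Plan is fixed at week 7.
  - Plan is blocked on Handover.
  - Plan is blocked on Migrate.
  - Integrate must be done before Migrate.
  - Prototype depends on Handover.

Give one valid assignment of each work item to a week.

Prototype in week 2; Plan in week 7; Handover in week 1; Launch in week 1; Migrate in week 2; Integrate in week 1

Checking: Migrate(week 2) before Plan(week 7); Handover(week 1) before Plan(week 7); Integrate(week 1) before Migrate(week 2); Handover(week 1) before Prototype(week 2); Plan=week 7 in [week 7,week 7].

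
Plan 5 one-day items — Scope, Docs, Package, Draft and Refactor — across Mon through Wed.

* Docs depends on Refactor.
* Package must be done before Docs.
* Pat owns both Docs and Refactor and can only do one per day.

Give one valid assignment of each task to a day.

Refactor=Mon, Package=Mon, Draft=Mon, Docs=Tue, Scope=Mon

Checking: Package(Mon) before Docs(Tue); Refactor(Mon) before Docs(Tue); Docs(Tue) != Refactor(Mon).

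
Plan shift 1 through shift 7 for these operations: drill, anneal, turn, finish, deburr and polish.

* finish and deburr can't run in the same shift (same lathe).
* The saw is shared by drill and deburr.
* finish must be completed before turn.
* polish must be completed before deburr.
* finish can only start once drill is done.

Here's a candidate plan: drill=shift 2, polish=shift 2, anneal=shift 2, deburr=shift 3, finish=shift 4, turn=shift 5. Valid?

Yes

finish must be completed before turn — holds.
The saw is shared by drill and deburr — holds.
finish can only start once drill is done — holds.
finish and deburr can't run in the same shift (same lathe) — holds.
polish must be completed before deburr — holds.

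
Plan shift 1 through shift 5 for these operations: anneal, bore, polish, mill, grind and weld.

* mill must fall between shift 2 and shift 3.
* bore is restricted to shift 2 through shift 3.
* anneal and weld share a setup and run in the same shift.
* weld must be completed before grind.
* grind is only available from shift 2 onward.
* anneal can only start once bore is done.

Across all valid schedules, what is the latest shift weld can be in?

shift 4

Weld must be in the same shift as anneal, which can't be before shift 3, so weld is at least shift 3; downstream work caps weld at shift 4.
weld at shift 4 is achievable: anneal=shift 4, bore=shift 2, mill=shift 2, polish=shift 1, grind=shift 5, weld=shift 4.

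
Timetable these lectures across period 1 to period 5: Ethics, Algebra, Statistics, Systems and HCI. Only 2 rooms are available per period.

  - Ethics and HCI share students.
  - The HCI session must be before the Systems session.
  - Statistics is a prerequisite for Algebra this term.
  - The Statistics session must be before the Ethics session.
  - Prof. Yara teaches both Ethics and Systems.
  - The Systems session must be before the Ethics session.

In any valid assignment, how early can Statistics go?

Downstream work caps Statistics at period 4.
Statistics at period 1 is achievable: HCI in period 1; Ethics in period 3; Algebra in period 2; Statistics in period 1; Systems in period 2.

period 1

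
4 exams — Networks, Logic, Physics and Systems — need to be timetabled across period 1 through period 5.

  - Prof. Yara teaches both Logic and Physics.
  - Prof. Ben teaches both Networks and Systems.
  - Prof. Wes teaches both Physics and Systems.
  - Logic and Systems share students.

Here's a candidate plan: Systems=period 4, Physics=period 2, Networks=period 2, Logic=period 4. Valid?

Prof. Wes teaches both Physics and Systems — holds.
Prof. Ben teaches both Networks and Systems — holds.
Prof. Yara teaches both Logic and Physics — holds.
Logic and Systems share students — violated.

No. Logic and Systems share students is not satisfied.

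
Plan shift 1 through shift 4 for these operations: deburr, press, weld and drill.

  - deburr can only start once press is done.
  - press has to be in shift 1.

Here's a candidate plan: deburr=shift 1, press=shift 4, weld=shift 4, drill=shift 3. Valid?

No — it violates: deburr can only start once press is done

deburr can only start once press is done — violated.
press has to be in shift 1 — violated.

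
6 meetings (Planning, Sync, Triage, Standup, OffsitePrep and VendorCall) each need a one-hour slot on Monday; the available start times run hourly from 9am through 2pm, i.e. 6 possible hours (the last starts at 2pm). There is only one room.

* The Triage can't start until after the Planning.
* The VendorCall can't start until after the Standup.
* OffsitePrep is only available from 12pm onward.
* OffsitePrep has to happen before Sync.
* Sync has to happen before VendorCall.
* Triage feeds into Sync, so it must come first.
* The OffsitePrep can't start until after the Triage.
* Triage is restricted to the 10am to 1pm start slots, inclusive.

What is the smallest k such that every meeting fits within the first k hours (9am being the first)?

The precedence chain requires at least 5 distinct hours.
With at most 1 per hour and 6 meetings, at least 6 hours are needed.
Propagating the time windows through the other constraints, VendorCall can't land before 2pm — that is hour 6 counting from 9am — so the schedule must run through at least 6 hours.
6 works (last occupied hour: 2pm): for example Triage in 10am, Sync in 1pm, Planning in 9am, VendorCall in 2pm, OffsitePrep in 12pm, Standup in 11am.

6 hours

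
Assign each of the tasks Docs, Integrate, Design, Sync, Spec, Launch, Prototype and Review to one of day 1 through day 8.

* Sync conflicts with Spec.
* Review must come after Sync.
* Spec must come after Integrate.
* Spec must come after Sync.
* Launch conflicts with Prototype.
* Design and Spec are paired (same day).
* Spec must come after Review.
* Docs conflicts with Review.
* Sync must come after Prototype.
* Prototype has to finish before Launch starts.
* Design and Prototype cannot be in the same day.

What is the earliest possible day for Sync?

day 2

Precedence pushes Sync to at least day 2; downstream work caps Sync at day 6.
Sync at day 2 is achievable: Prototype in day 1, Launch in day 2, Sync in day 2, Spec in day 4, Docs in day 1, Review in day 3, Integrate in day 1, Design in day 4.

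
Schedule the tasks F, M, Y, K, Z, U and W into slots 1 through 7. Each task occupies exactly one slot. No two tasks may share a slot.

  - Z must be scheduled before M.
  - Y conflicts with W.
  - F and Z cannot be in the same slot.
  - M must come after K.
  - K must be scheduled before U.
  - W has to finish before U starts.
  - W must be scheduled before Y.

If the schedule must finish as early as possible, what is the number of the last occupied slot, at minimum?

The precedence chain requires at least 2 distinct slots.
With at most 1 per slot and 7 tasks, at least 7 slots are needed.
7 works (last occupied slot: 7): for example F in 7, Z in 2, M in 3, Y in 6, W in 4, K in 1, U in 5.

slot 7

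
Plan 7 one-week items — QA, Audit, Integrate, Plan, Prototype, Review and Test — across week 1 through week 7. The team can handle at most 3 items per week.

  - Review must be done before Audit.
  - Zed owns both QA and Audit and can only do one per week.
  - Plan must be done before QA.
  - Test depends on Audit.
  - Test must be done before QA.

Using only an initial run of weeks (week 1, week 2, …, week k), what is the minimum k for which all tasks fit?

4 weeks

The precedence chain requires at least 4 distinct weeks.
With at most 3 per week and 7 tasks, at least 3 weeks are needed.
4 works (last occupied week: week 4): for example Plan -> week 1; QA -> week 4; Prototype -> week 2; Review -> week 1; Integrate -> week 1; Test -> week 3; Audit -> week 2.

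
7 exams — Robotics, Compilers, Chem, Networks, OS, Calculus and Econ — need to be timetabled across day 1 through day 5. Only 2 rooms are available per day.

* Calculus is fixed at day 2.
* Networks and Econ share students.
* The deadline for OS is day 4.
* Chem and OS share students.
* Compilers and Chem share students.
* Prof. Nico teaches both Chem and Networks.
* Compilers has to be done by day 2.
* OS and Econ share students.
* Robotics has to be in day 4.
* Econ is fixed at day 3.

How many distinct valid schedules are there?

34

Splitting on Compilers: it can be day 1 (23), day 2 (11). Listing each branch's schedules as (Robotics, Chem, Networks, OS, Calculus, Econ) by day number:
Compilers=day 1: (4,2,1,4,2,3) (4,2,4,1,2,3) (4,2,5,1,2,3) (4,2,5,4,2,3) (4,3,1,2,2,3) (4,3,1,4,2,3) (4,3,2,1,2,3) (4,3,2,4,2,3) (4,3,4,1,2,3) (4,3,4,2,2,3) (4,3,5,1,2,3) (4,3,5,2,2,3) (4,3,5,4,2,3) (4,4,1,2,2,3) (4,4,2,1,2,3) (4,4,5,1,2,3) (4,4,5,2,2,3) (4,5,1,2,2,3) (4,5,1,4,2,3) (4,5,2,1,2,3) (4,5,2,4,2,3) (4,5,4,1,2,3) (4,5,4,2,2,3) — 23.
Compilers=day 2: (4,1,5,4,2,3) (4,3,1,1,2,3) (4,3,1,4,2,3) (4,3,4,1,2,3) (4,3,5,1,2,3) (4,3,5,4,2,3) (4,4,1,1,2,3) (4,4,5,1,2,3) (4,5,1,1,2,3) (4,5,1,4,2,3) (4,5,4,1,2,3) — 11.
Summing: 23 + 11 = 34.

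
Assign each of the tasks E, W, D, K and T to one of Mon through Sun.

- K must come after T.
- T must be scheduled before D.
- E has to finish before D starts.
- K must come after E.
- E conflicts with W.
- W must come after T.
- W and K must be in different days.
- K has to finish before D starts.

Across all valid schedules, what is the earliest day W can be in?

Precedence pushes W to at least Tue.
W at Tue is achievable: T=Mon, K=Wed, W=Tue, E=Mon, D=Thu.

Tue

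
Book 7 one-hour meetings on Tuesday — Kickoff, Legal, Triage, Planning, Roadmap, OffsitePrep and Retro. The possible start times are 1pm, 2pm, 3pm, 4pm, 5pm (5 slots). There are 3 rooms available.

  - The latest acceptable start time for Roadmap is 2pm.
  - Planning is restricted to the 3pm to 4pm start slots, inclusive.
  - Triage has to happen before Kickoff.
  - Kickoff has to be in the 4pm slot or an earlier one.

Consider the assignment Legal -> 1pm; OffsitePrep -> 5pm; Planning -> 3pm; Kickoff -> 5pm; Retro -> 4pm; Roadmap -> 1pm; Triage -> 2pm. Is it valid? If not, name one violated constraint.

There are 3 rooms available — holds.
Planning is restricted to the 3pm to 4pm start slots, inclusive — holds.
Triage has to happen before Kickoff — holds.
The latest acceptable start time for Roadmap is 2pm — holds.
Kickoff has to be in the 4pm slot or an earlier one — violated.

No. Kickoff has to be in the 4pm slot or an earlier one is not satisfied.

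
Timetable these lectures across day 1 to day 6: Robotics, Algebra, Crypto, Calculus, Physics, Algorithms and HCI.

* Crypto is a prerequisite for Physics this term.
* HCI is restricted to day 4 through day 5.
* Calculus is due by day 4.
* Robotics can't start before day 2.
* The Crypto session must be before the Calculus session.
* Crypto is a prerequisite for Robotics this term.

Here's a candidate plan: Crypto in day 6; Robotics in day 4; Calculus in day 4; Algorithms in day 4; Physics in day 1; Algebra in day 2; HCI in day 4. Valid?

Invalid. Crypto is a prerequisite for Physics this term.

Crypto is a prerequisite for Robotics this term — violated.
Crypto is a prerequisite for Physics this term — violated.
HCI is restricted to day 4 through day 5 — holds.
Calculus is due by day 4 — holds.
Robotics can't start before day 2 — holds.
The Crypto session must be before the Calculus session — violated.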